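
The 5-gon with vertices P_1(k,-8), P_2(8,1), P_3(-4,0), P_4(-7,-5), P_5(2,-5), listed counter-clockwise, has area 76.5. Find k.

The doubled signed area Σ (x_i y_{i+1} − x_{i+1} y_i) is linear in k.
With k=0 it equals 117; the coefficient of k is 6 (from the two edges through P_1).
So 6·k + 117 = 2·76.5 = 153 ⇒ k = 6.

6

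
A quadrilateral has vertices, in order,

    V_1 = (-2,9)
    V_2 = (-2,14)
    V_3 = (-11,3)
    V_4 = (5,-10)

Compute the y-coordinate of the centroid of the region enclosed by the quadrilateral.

Apply the shoelace (surveyor's) formula. First the cross-terms c_i = x_i·y_{i+1} − x_{i+1}·y_i:
  -10, 148, 95, 25  ⇒  2A = 258, A = 129.
Then Σ (y_i + y_{i+1})·c_i = 1596, so ȳ = 1596 / (6·129) = 266/129.

266/129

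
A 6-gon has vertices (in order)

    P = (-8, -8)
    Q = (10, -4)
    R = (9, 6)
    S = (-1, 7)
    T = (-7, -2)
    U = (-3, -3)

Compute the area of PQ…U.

Apply the surveyor's formula: 2A = Σ (x_i·y_{i+1} − x_{i+1}·y_i), indices taken mod 6.
Σ = (112) + (96) + (69) + (51) + (15) + (0) = 343
Area = |Σ|/2 = 171.5.

171.5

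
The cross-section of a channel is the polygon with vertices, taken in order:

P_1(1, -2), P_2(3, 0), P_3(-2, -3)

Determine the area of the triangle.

Σ = (6) + (-9) + (7) = 4
Area = |Σ|/2 = 2.

2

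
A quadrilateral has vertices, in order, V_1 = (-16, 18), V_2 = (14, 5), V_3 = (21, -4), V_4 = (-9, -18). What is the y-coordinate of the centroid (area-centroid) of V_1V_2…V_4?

-19/59

Apply Gauss's area formula. First the cross-terms c_i = x_i·y_{i+1} − x_{i+1}·y_i:
  -332, -161, -414, -450  ⇒  2A = -1357, A = -678.5.
Then Σ (y_i + y_{i+1})·c_i = 1311, so ȳ = 1311 / (6·(-678.5)) = -19/59.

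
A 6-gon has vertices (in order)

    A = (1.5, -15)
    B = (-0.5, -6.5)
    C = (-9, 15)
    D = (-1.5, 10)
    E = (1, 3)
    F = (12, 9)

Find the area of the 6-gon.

Apply the surveyor's formula: 2A = Σ (x_i·y_{i+1} − x_{i+1}·y_i), indices taken mod 6.
Σ = (-17.25) + (-66) + (-67.5) + (-14.5) + (-27) + (-193.5) = -385.75
Area = |Σ|/2 = 192.875.

192.875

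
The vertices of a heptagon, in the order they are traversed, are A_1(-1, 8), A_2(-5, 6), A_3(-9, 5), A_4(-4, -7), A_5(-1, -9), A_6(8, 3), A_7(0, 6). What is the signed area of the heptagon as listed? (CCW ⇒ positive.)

149

Apply the shoelace formula: 2A = Σ (x_i·y_{i+1} − x_{i+1}·y_i), indices taken mod 7.
Σ = (34) + (29) + (83) + (29) + (69) + (48) + (6) = 298
Signed area = Σ/2 = 149 (positive ⇒ counter-clockwise traversal).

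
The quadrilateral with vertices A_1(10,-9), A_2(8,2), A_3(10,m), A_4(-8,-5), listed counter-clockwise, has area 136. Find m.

The doubled signed area Σ (x_i y_{i+1} − x_{i+1} y_i) is linear in m.
With m=0 it equals 144; the coefficient of m is 16 (from the two edges through A_3).
So 16·m + 144 = 2·136 = 272 ⇒ m = 8.

8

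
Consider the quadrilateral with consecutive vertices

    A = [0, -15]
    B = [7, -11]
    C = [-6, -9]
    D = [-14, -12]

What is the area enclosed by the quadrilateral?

Apply the surveyor's formula: 2A = Σ (x_i·y_{i+1} − x_{i+1}·y_i), indices taken mod 4.
Σ = (105) + (-129) + (-54) + (210) = 132
Area = |Σ|/2 = 66.

66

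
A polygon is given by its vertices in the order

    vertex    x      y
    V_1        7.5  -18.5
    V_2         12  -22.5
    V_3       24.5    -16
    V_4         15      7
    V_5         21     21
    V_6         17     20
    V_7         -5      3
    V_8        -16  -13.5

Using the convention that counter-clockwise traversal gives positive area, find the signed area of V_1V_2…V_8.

Apply the shoelace (surveyor's) formula: 2A = Σ (x_i·y_{i+1} − x_{i+1}·y_i), indices taken mod 8.
Cross-terms: 53.25, 359.25, 411.5, 168, 63, 151, 115.5, 397.25  ⇒  Σ = 1718.75
Signed area = Σ/2 = 859.375 (positive ⇒ counter-clockwise traversal).

859.375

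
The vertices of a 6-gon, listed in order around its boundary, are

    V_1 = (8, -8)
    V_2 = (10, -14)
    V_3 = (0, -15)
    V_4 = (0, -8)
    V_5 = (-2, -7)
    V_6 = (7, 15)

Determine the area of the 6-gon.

177.5

Cross-terms: -32, -150, 0, -16, 19, -176  ⇒  Σ = -355
Area = |Σ|/2 = 177.5.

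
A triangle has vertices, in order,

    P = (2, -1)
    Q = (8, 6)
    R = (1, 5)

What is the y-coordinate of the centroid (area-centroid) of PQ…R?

10/3

Apply the shoelace formula. First the cross-terms c_i = x_i·y_{i+1} − x_{i+1}·y_i:
  20, 34, -11  ⇒  2A = 43, A = 21.5.
Then Σ (y_i + y_{i+1})·c_i = 430, so ȳ = 430 / (6·21.5) = 10/3.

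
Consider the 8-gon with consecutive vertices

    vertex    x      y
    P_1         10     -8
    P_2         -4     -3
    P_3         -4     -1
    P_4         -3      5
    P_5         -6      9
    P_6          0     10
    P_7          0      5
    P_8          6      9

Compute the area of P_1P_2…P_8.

159

Apply Gauss's area formula: 2A = Σ (x_i·y_{i+1} − x_{i+1}·y_i), indices taken mod 8.
Σ = (-62) + (-8) + (-23) + (3) + (-60) + (0) + (-30) + (-138) = -318
Area = |Σ|/2 = 159.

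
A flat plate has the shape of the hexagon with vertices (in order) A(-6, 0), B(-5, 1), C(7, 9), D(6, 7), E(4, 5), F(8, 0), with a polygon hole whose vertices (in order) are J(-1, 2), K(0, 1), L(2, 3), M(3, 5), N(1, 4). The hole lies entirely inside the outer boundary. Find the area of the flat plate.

45

Outer boundary:
Apply the surveyor's formula: 2A = Σ (x_i·y_{i+1} − x_{i+1}·y_i), indices taken mod 6.
Cross-terms: -6, -52, -5, 2, -40, 0  ⇒  Σ = -101
Area = |Σ|/2 = 50.5.
Hole:
J→K: (-1)(1) − (0)(2) = -1
K→L: (0)(3) − (2)(1) = -2
L→M: (2)(5) − (3)(3) = 1
M→N: (3)(4) − (1)(5) = 7
N→J: (1)(2) − (-1)(4) = 6
Σ = 11
Area = |Σ|/2 = 5.5.
Net area = 50.5 − 5.5 = 45.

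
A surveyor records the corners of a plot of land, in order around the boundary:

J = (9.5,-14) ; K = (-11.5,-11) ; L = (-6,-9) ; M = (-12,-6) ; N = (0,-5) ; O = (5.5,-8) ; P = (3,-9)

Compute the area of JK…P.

97.25

Apply the surveyor's formula: 2A = Σ (x_i·y_{i+1} − x_{i+1}·y_i), indices taken mod 7.
Σ = (-265.5) + (37.5) + (-72) + (60) + (27.5) + (-25.5) + (43.5) = -194.5
Area = |Σ|/2 = 97.25.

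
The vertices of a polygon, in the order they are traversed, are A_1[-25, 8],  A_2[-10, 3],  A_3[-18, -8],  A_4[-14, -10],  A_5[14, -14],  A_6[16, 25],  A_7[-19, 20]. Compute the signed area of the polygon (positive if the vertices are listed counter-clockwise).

1130

A_1→A_2: (-25)(3) − (-10)(8) = 5
A_2→A_3: (-10)(-8) − (-18)(3) = 134
A_3→A_4: (-18)(-10) − (-14)(-8) = 68
A_4→A_5: (-14)(-14) − (14)(-10) = 336
A_5→A_6: (14)(25) − (16)(-14) = 574
A_6→A_7: (16)(20) − (-19)(25) = 795
A_7→A_1: (-19)(8) − (-25)(20) = 348
Σ = 2260
Signed area = Σ/2 = 1130 (positive ⇒ counter-clockwise traversal).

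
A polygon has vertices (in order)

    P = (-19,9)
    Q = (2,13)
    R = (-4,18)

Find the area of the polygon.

64.5

Apply the shoelace formula: 2A = Σ (x_i·y_{i+1} − x_{i+1}·y_i), indices taken mod 3.
Σ = (-265) + (88) + (306) = 129
Area = |Σ|/2 = 64.5.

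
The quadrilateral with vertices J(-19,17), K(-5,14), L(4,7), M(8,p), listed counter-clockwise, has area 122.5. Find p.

19

The doubled signed area Σ (x_i y_{i+1} − x_{i+1} y_i) is linear in p.
With p=0 it equals -192; the coefficient of p is 23 (from the two edges through M).
So 23·p + -192 = 2·122.5 = 245 ⇒ p = 19.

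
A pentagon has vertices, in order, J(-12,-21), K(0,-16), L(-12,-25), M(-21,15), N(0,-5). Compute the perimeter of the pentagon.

118

|JK| = √((12)² + (5)²) = √169 = 13
|KL| = √((-12)² + (-9)²) = √225 = 15
|LM| = √((-9)² + (40)²) = √1681 = 41
|MN| = √((21)² + (-20)²) = √841 = 29
|NJ| = √((-12)² + (-16)²) = √400 = 20
Perimeter = 13 + 15 + 41 + 29 + 20 = 118.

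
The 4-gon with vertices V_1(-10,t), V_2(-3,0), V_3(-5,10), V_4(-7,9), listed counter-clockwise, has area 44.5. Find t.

Write out the shoelace sum; only the two edges meeting at V_1 involve t:
2·Area = [((-7)·t − (-10)·9) + ((-10)·0 − (-3)·t)] + -5
       = -4·t + 85 = 89
⇒ t = -1.

-1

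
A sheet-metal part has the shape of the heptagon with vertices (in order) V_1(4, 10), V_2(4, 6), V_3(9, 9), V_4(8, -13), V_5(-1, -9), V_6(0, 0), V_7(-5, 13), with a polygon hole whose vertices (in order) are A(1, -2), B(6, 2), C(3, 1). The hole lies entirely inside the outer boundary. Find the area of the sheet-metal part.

Outer boundary:
Apply Gauss's area formula: 2A = Σ (x_i·y_{i+1} − x_{i+1}·y_i), indices taken mod 7.
Σ = (-16) + (-18) + (-189) + (-85) + (0) + (0) + (-102) = -410
Area = |Σ|/2 = 205.
Hole:
Apply the surveyor's formula: 2A = Σ (x_i·y_{i+1} − x_{i+1}·y_i), indices taken mod 3.
Cross-terms: 14, 0, -7  ⇒  Σ = 7
Area = |Σ|/2 = 3.5.
Net area = 205 − 3.5 = 201.5.

201.5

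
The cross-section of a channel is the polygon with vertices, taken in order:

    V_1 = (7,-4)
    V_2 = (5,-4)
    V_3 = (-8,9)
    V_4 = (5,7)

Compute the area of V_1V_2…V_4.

82.5

Σ = (-8) + (13) + (-101) + (-69) = -165
Area = |Σ|/2 = 82.5.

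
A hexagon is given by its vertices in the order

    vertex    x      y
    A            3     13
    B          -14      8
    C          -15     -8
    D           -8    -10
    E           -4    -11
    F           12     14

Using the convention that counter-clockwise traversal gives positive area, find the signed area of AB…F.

Σ = (206) + (232) + (86) + (48) + (76) + (114) = 762
Signed area = Σ/2 = 381 (positive ⇒ counter-clockwise traversal).

381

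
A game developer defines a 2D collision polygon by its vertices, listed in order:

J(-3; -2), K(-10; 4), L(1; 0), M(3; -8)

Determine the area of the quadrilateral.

Σ = (-32) + (-4) + (-8) + (-30) = -74
Area = |Σ|/2 = 37.

37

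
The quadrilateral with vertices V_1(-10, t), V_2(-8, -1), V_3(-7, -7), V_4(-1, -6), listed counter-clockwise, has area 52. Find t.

The doubled signed area Σ (x_i y_{i+1} − x_{i+1} y_i) is linear in t.
With t=0 it equals 34; the coefficient of t is 7 (from the two edges through V_1).
So 7·t + 34 = 2·52 = 104 ⇒ t = 10.

10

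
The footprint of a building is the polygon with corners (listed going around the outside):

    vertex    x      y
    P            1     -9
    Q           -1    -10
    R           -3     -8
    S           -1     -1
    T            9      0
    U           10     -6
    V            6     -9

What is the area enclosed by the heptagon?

Apply the shoelace (surveyor's) formula: 2A = Σ (x_i·y_{i+1} − x_{i+1}·y_i), indices taken mod 7.
P→Q: (1)(-10) − (-1)(-9) = -19
Q→R: (-1)(-8) − (-3)(-10) = -22
R→S: (-3)(-1) − (-1)(-8) = -5
S→T: (-1)(0) − (9)(-1) = 9
T→U: (9)(-6) − (10)(0) = -54
U→V: (10)(-9) − (6)(-6) = -54
V→P: (6)(-9) − (1)(-9) = -45
Σ = -190
Area = |Σ|/2 = 95.

95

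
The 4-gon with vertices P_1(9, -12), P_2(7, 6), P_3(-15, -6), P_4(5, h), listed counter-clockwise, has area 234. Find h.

-13

The doubled signed area Σ (x_i y_{i+1} − x_{i+1} y_i) is linear in h.
With h=0 it equals 156; the coefficient of h is -24 (from the two edges through P_4).
So -24·h + 156 = 2·234 = 468 ⇒ h = -13.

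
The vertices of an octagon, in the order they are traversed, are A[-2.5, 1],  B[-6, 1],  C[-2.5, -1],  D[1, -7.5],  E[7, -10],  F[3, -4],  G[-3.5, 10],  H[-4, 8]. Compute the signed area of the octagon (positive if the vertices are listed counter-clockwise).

Apply Gauss's area formula: 2A = Σ (x_i·y_{i+1} − x_{i+1}·y_i), indices taken mod 8.
Σ = (3.5) + (8.5) + (19.75) + (42.5) + (2) + (16) + (12) + (16) = 120.25
Signed area = Σ/2 = 60.125 (positive ⇒ counter-clockwise traversal).

60.125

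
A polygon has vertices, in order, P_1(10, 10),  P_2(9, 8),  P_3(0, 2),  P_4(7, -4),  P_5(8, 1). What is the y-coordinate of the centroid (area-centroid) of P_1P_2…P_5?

Apply Gauss's area formula. First the cross-terms c_i = x_i·y_{i+1} − x_{i+1}·y_i:
  -10, 18, -14, 39, 70  ⇒  2A = 103, A = 51.5.
Then Σ (y_i + y_{i+1})·c_i = 681, so ȳ = 681 / (6·51.5) = 227/103.

227/103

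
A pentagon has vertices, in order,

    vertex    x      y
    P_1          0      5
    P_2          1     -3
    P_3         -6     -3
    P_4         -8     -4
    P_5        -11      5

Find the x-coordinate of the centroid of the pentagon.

Apply the surveyor's formula. First the cross-terms c_i = x_i·y_{i+1} − x_{i+1}·y_i:
  -5, -21, 0, -84, -55  ⇒  2A = -165, A = -82.5.
Then Σ (x_i + x_{i+1})·c_i = 2301, so x̄ = 2301 / (6·(-82.5)) = -767/165.

-767/165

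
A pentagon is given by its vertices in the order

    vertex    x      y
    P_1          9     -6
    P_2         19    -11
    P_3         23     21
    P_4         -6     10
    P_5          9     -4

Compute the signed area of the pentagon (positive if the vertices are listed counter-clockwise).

Cross-terms: 15, 652, 356, -66, -18  ⇒  Σ = 939
Signed area = Σ/2 = 469.5 (positive ⇒ counter-clockwise traversal).

469.5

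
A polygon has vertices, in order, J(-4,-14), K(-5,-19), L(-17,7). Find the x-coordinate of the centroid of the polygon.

-26/3

Apply the shoelace formula. First the cross-terms c_i = x_i·y_{i+1} − x_{i+1}·y_i:
  6, -358, 266  ⇒  2A = -86, A = -43.
Then Σ (x_i + x_{i+1})·c_i = 2236, so x̄ = 2236 / (6·(-43)) = -26/3.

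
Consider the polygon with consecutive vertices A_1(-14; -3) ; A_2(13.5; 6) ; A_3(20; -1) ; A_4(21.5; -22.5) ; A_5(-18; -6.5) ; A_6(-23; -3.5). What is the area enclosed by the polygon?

608.375

Σ = (-43.5) + (-133.5) + (-428.5) + (-544.75) + (-86.5) + (20) = -1216.75
Area = |Σ|/2 = 608.375.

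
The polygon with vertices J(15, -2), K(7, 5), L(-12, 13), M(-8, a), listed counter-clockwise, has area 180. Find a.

0

The doubled signed area Σ (x_i y_{i+1} − x_{i+1} y_i) is linear in a.
With a=0 it equals 360; the coefficient of a is -27 (from the two edges through M).
So -27·a + 360 = 2·180 = 360 ⇒ a = 0.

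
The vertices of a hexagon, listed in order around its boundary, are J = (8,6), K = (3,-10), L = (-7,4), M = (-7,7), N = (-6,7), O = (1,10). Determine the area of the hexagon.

Apply the shoelace (surveyor's) formula: 2A = Σ (x_i·y_{i+1} − x_{i+1}·y_i), indices taken mod 6.
Σ = (-98) + (-58) + (-21) + (-7) + (-67) + (-74) = -325
Area = |Σ|/2 = 162.5.

162.5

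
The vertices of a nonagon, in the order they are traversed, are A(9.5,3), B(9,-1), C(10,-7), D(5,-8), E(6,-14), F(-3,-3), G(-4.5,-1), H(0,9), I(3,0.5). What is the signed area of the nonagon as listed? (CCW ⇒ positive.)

-145.125

Apply Gauss's area formula: 2A = Σ (x_i·y_{i+1} − x_{i+1}·y_i), indices taken mod 9.
Cross-terms: -36.5, -53, -45, -22, -60, -10.5, -40.5, -27, 4.25  ⇒  Σ = -290.25
Signed area = Σ/2 = -145.125 (negative ⇒ clockwise traversal).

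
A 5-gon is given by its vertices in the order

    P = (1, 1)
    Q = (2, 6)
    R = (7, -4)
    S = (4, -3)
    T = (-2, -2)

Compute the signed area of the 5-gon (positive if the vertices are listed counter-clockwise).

Apply the shoelace (surveyor's) formula: 2A = Σ (x_i·y_{i+1} − x_{i+1}·y_i), indices taken mod 5.
P→Q: (1)(6) − (2)(1) = 4
Q→R: (2)(-4) − (7)(6) = -50
R→S: (7)(-3) − (4)(-4) = -5
S→T: (4)(-2) − (-2)(-3) = -14
T→P: (-2)(1) − (1)(-2) = 0
Σ = -65
Signed area = Σ/2 = -32.5 (negative ⇒ clockwise traversal).

-32.5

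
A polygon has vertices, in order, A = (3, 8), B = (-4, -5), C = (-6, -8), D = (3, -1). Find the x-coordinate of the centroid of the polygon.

Apply Gauss's area formula. First the cross-terms c_i = x_i·y_{i+1} − x_{i+1}·y_i:
  17, 2, 30, 27  ⇒  2A = 76, A = 38.
Then Σ (x_i + x_{i+1})·c_i = 35, so x̄ = 35 / (6·38) = 35/228.

35/228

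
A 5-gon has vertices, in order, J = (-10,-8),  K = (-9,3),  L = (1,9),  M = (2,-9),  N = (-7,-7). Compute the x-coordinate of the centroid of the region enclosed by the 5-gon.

-197/57

Apply Gauss's area formula. First the cross-terms c_i = x_i·y_{i+1} − x_{i+1}·y_i:
  -102, -84, -27, -77, -14  ⇒  2A = -304, A = -152.
Then Σ (x_i + x_{i+1})·c_i = 3152, so x̄ = 3152 / (6·(-152)) = -197/57.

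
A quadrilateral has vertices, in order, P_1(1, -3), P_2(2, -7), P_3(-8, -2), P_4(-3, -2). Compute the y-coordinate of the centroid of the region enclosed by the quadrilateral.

Apply Gauss's area formula. First the cross-terms c_i = x_i·y_{i+1} − x_{i+1}·y_i:
  -1, -60, 10, 11  ⇒  2A = -40, A = -20.
Then Σ (y_i + y_{i+1})·c_i = 455, so ȳ = 455 / (6·(-20)) = -91/24.

-91/24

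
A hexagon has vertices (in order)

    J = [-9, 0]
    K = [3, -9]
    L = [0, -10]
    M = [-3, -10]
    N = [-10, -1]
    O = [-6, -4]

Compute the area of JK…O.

Cross-terms: 81, -30, -30, -97, 34, -36  ⇒  Σ = -78
Area = |Σ|/2 = 39.

39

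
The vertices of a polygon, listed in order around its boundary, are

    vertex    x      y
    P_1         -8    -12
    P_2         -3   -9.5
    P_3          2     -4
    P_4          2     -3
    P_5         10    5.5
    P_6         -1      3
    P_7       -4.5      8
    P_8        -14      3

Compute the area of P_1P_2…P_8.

Σ = (40) + (31) + (2) + (41) + (35.5) + (5.5) + (98.5) + (192) = 445.5
Area = |Σ|/2 = 222.75.

222.75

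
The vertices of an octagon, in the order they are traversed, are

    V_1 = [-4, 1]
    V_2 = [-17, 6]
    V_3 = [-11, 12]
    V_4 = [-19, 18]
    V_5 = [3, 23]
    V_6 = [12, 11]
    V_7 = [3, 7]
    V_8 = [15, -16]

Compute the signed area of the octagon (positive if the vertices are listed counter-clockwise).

-500

Cross-terms: -7, -138, 30, -491, -243, 51, -153, -49  ⇒  Σ = -1000
Signed area = Σ/2 = -500 (negative ⇒ clockwise traversal).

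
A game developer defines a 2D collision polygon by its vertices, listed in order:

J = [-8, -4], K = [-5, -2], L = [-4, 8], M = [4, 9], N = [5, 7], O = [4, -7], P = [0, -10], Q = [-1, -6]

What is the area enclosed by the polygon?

Σ = (-4) + (-48) + (-68) + (-17) + (-63) + (-40) + (-10) + (-44) = -294
Area = |Σ|/2 = 147.

147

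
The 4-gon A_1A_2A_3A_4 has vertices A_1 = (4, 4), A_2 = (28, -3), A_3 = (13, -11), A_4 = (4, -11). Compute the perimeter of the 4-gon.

|A_1A_2| = √((24)² + (-7)²) = √625 = 25
|A_2A_3| = √((-15)² + (-8)²) = √289 = 17
|A_3A_4| = √((-9)² + (0)²) = √81 = 9
|A_4A_1| = √((0)² + (15)²) = √225 = 15
Perimeter = 25 + 17 + 9 + 15 = 66.

66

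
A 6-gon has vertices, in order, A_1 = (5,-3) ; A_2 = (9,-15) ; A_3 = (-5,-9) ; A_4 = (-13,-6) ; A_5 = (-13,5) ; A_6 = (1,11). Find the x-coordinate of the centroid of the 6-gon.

Apply the surveyor's formula. First the cross-terms c_i = x_i·y_{i+1} − x_{i+1}·y_i:
  -48, -156, -87, -143, -148, -58  ⇒  2A = -640, A = -320.
Then Σ (x_i + x_{i+1})·c_i = 5416, so x̄ = 5416 / (6·(-320)) = -677/240.

-677/240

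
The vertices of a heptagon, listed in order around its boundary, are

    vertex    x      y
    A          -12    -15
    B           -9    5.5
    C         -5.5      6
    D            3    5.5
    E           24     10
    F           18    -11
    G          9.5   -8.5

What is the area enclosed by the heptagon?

556

Apply the shoelace (surveyor's) formula: 2A = Σ (x_i·y_{i+1} − x_{i+1}·y_i), indices taken mod 7.
Σ = (-201) + (-23.75) + (-48.25) + (-102) + (-444) + (-48.5) + (-244.5) = -1112
Area = |Σ|/2 = 556.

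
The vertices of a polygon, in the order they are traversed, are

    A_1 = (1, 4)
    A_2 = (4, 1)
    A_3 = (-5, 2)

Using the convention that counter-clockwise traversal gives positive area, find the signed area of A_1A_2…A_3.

-12

Apply the shoelace (surveyor's) formula: 2A = Σ (x_i·y_{i+1} − x_{i+1}·y_i), indices taken mod 3.
Σ = (-15) + (13) + (-22) = -24
Signed area = Σ/2 = -12 (negative ⇒ clockwise traversal).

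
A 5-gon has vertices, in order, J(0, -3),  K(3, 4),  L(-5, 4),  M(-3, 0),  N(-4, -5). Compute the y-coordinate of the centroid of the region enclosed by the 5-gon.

Apply the surveyor's formula. First the cross-terms c_i = x_i·y_{i+1} − x_{i+1}·y_i:
  9, 32, 12, 15, 12  ⇒  2A = 80, A = 40.
Then Σ (y_i + y_{i+1})·c_i = 142, so ȳ = 142 / (6·40) = 71/120.

71/120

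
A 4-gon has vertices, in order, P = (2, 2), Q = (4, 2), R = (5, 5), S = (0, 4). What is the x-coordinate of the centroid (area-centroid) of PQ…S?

25/9

Apply the shoelace (surveyor's) formula. First the cross-terms c_i = x_i·y_{i+1} − x_{i+1}·y_i:
  -4, 10, 20, -8  ⇒  2A = 18, A = 9.
Then Σ (x_i + x_{i+1})·c_i = 150, so x̄ = 150 / (6·9) = 25/9.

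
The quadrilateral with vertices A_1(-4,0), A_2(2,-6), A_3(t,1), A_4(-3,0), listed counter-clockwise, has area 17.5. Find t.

The doubled signed area Σ (x_i y_{i+1} − x_{i+1} y_i) is linear in t.
With t=0 it equals 29; the coefficient of t is 6 (from the two edges through A_3).
So 6·t + 29 = 2·17.5 = 35 ⇒ t = 1.

1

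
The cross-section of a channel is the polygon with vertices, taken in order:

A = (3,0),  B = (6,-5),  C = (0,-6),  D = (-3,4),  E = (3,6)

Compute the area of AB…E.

58.5

Apply the shoelace (surveyor's) formula: 2A = Σ (x_i·y_{i+1} − x_{i+1}·y_i), indices taken mod 5.
Cross-terms: -15, -36, -18, -30, -18  ⇒  Σ = -117
Area = |Σ|/2 = 58.5.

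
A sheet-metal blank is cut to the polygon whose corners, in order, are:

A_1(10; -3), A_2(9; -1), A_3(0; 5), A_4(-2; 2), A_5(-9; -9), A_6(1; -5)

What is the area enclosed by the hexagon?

Apply the shoelace (surveyor's) formula: 2A = Σ (x_i·y_{i+1} − x_{i+1}·y_i), indices taken mod 6.
Cross-terms: 17, 45, 10, 36, 54, 47  ⇒  Σ = 209
Area = |Σ|/2 = 104.5.

104.5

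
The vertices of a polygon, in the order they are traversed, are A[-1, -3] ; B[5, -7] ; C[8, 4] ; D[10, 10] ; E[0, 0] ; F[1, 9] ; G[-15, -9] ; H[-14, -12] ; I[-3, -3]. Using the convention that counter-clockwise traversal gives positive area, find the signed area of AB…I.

Apply the shoelace formula: 2A = Σ (x_i·y_{i+1} − x_{i+1}·y_i), indices taken mod 9.
A→B: (-1)(-7) − (5)(-3) = 22
B→C: (5)(4) − (8)(-7) = 76
C→D: (8)(10) − (10)(4) = 40
D→E: (10)(0) − (0)(10) = 0
E→F: (0)(9) − (1)(0) = 0
F→G: (1)(-9) − (-15)(9) = 126
G→H: (-15)(-12) − (-14)(-9) = 54
H→I: (-14)(-3) − (-3)(-12) = 6
I→A: (-3)(-3) − (-1)(-3) = 6
Σ = 330
Signed area = Σ/2 = 165 (positive ⇒ counter-clockwise traversal).

165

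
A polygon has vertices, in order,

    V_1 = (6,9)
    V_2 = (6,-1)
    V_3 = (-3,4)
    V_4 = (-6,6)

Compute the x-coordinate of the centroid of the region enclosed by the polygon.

79/41

Apply the shoelace (surveyor's) formula. First the cross-terms c_i = x_i·y_{i+1} − x_{i+1}·y_i:
  -60, 21, 6, -90  ⇒  2A = -123, A = -61.5.
Then Σ (x_i + x_{i+1})·c_i = -711, so x̄ = -711 / (6·(-61.5)) = 79/41.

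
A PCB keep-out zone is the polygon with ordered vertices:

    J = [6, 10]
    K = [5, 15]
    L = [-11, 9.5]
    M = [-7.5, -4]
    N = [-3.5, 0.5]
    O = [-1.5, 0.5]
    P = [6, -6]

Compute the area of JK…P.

225.5

Apply the shoelace formula: 2A = Σ (x_i·y_{i+1} − x_{i+1}·y_i), indices taken mod 7.
Σ = (40) + (212.5) + (115.25) + (-17.75) + (-1) + (6) + (96) = 451
Area = |Σ|/2 = 225.5.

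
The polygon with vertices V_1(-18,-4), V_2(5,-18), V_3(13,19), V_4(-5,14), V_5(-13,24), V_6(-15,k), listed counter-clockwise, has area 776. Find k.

Write out the shoelace sum; only the two edges meeting at V_6 involve k:
2·Area = [((-13)·k − (-15)·24) + ((-15)·(-4) − (-18)·k)] + 1012
       = 5·k + 1432 = 1552
⇒ k = 24.

24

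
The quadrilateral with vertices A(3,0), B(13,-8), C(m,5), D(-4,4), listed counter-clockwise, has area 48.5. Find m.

4

Write out the shoelace sum; only the two edges meeting at C involve m:
2·Area = [(13·5 − m·(-8)) + (m·4 − (-4)·5)] + -36
       = 12·m + 49 = 97
⇒ m = 4.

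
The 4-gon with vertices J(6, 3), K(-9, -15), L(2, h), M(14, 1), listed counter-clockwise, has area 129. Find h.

-11

The doubled signed area Σ (x_i y_{i+1} − x_{i+1} y_i) is linear in h.
With h=0 it equals 5; the coefficient of h is -23 (from the two edges through L).
So -23·h + 5 = 2·129 = 258 ⇒ h = -11.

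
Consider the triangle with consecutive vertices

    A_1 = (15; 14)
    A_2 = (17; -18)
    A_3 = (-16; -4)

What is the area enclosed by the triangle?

514

Cross-terms: -508, -356, -164  ⇒  Σ = -1028
Area = |Σ|/2 = 514.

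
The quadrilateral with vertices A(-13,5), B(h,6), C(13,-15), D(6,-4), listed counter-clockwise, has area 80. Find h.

The doubled signed area Σ (x_i y_{i+1} − x_{i+1} y_i) is linear in h.
With h=0 it equals -140; the coefficient of h is -20 (from the two edges through B).
So -20·h + -140 = 2·80 = 160 ⇒ h = -15.

-15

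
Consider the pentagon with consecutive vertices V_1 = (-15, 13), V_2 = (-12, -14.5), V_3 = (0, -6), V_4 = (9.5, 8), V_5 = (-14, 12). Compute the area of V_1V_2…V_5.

363.25

V_1→V_2: (-15)(-14.5) − (-12)(13) = 373.5
V_2→V_3: (-12)(-6) − (0)(-14.5) = 72
V_3→V_4: (0)(8) − (9.5)(-6) = 57
V_4→V_5: (9.5)(12) − (-14)(8) = 226
V_5→V_1: (-14)(13) − (-15)(12) = -2
Σ = 726.5
Area = |Σ|/2 = 363.25.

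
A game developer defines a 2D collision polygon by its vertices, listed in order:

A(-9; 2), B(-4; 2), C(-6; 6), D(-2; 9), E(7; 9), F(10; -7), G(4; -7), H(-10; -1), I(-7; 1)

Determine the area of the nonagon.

Σ = (-10) + (-12) + (-42) + (-81) + (-139) + (-42) + (-74) + (-17) + (-5) = -422
Area = |Σ|/2 = 211.

211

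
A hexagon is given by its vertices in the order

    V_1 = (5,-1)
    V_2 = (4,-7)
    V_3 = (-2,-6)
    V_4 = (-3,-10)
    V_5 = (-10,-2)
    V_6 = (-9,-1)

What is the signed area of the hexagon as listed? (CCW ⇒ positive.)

-77.5

Cross-terms: -31, -38, 2, -94, -8, 14  ⇒  Σ = -155
Signed area = Σ/2 = -77.5 (negative ⇒ clockwise traversal).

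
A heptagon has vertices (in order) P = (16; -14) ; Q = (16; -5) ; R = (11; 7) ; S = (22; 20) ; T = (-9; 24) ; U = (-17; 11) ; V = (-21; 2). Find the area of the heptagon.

Apply Gauss's area formula: 2A = Σ (x_i·y_{i+1} − x_{i+1}·y_i), indices taken mod 7.
P→Q: (16)(-5) − (16)(-14) = 144
Q→R: (16)(7) − (11)(-5) = 167
R→S: (11)(20) − (22)(7) = 66
S→T: (22)(24) − (-9)(20) = 708
T→U: (-9)(11) − (-17)(24) = 309
U→V: (-17)(2) − (-21)(11) = 197
V→P: (-21)(-14) − (16)(2) = 262
Σ = 1853
Area = |Σ|/2 = 926.5.

926.5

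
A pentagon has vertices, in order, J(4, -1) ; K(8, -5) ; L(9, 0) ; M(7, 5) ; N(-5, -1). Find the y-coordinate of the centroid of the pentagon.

Apply the shoelace (surveyor's) formula. First the cross-terms c_i = x_i·y_{i+1} − x_{i+1}·y_i:
  -12, 45, 45, 18, 9  ⇒  2A = 105, A = 52.5.
Then Σ (y_i + y_{i+1})·c_i = 126, so ȳ = 126 / (6·52.5) = 0.4.

0.4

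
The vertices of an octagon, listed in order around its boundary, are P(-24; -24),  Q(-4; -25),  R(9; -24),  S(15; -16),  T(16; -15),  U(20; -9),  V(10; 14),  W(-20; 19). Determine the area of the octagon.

Σ = (504) + (321) + (216) + (31) + (156) + (370) + (470) + (936) = 3004
Area = |Σ|/2 = 1502.

1502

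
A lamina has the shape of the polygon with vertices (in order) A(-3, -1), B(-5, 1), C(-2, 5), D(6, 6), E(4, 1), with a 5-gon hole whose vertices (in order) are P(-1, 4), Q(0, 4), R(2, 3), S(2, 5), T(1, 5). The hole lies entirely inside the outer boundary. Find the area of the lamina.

43

Outer boundary:
Cross-terms: -8, -23, -42, -18, -1  ⇒  Σ = -92
Area = |Σ|/2 = 46.
Hole:
Σ = (-4) + (-8) + (4) + (5) + (9) = 6
Area = |Σ|/2 = 3.
Net area = 46 − 3 = 43.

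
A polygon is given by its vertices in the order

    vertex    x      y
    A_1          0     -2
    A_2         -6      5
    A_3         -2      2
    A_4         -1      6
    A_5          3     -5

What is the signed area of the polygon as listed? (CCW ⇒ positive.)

-21.5

Cross-terms: -12, -2, -10, -13, -6  ⇒  Σ = -43
Signed area = Σ/2 = -21.5 (negative ⇒ clockwise traversal).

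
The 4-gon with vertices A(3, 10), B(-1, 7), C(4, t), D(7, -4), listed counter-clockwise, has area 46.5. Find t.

-3

The doubled signed area Σ (x_i y_{i+1} − x_{i+1} y_i) is linear in t.
With t=0 it equals 69; the coefficient of t is -8 (from the two edges through C).
So -8·t + 69 = 2·46.5 = 93 ⇒ t = -3.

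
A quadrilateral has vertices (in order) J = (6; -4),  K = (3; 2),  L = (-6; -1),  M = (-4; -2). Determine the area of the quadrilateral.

Σ = (24) + (9) + (8) + (28) = 69
Area = |Σ|/2 = 34.5.

34.5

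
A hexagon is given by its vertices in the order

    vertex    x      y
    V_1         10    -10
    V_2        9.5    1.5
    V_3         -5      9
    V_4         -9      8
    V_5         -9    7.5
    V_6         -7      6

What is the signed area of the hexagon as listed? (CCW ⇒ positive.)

128.5

V_1→V_2: (10)(1.5) − (9.5)(-10) = 110
V_2→V_3: (9.5)(9) − (-5)(1.5) = 93
V_3→V_4: (-5)(8) − (-9)(9) = 41
V_4→V_5: (-9)(7.5) − (-9)(8) = 4.5
V_5→V_6: (-9)(6) − (-7)(7.5) = -1.5
V_6→V_1: (-7)(-10) − (10)(6) = 10
Σ = 257
Signed area = Σ/2 = 128.5 (positive ⇒ counter-clockwise traversal).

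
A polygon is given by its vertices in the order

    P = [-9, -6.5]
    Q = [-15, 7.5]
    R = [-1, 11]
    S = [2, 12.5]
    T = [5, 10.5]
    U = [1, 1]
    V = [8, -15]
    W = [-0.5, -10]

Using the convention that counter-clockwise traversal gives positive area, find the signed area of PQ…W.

Σ = (-165) + (-157.5) + (-34.5) + (-41.5) + (-5.5) + (-23) + (-87.5) + (-86.75) = -601.25
Signed area = Σ/2 = -300.625 (negative ⇒ clockwise traversal).

-300.625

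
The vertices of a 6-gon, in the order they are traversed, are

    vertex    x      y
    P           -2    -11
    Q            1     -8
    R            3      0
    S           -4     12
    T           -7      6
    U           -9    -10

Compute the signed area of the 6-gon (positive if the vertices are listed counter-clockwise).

Apply Gauss's area formula: 2A = Σ (x_i·y_{i+1} − x_{i+1}·y_i), indices taken mod 6.
Σ = (27) + (24) + (36) + (60) + (124) + (79) = 350
Signed area = Σ/2 = 175 (positive ⇒ counter-clockwise traversal).

175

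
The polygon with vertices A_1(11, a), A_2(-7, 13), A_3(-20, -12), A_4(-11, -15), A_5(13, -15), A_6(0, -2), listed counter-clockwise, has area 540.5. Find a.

10

Write out the shoelace sum; only the two edges meeting at A_1 involve a:
2·Area = [(0·a − 11·(-2)) + (11·13 − (-7)·a)] + 846
       = 7·a + 1011 = 1081
⇒ a = 10.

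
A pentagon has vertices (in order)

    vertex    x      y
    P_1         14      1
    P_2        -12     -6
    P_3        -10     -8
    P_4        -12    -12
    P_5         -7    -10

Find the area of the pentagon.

78.5

Apply the shoelace (surveyor's) formula: 2A = Σ (x_i·y_{i+1} − x_{i+1}·y_i), indices taken mod 5.
Cross-terms: -72, 36, 24, 36, 133  ⇒  Σ = 157
Area = |Σ|/2 = 78.5.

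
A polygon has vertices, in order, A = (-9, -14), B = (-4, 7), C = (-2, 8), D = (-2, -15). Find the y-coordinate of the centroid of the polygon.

-152/27

Apply Gauss's area formula. First the cross-terms c_i = x_i·y_{i+1} − x_{i+1}·y_i:
  -119, -18, 46, -107  ⇒  2A = -198, A = -99.
Then Σ (y_i + y_{i+1})·c_i = 3344, so ȳ = 3344 / (6·(-99)) = -152/27.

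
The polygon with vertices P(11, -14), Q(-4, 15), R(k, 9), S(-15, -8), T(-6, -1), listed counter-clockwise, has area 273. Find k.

The doubled signed area Σ (x_i y_{i+1} − x_{i+1} y_i) is linear in k.
With k=0 it equals 270; the coefficient of k is -23 (from the two edges through R).
So -23·k + 270 = 2·273 = 546 ⇒ k = -12.

-12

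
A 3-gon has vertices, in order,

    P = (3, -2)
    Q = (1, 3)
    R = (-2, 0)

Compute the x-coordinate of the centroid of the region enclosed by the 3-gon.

2/3

Apply the surveyor's formula. First the cross-terms c_i = x_i·y_{i+1} − x_{i+1}·y_i:
  11, 6, 4  ⇒  2A = 21, A = 10.5.
Then Σ (x_i + x_{i+1})·c_i = 42, so x̄ = 42 / (6·10.5) = 2/3.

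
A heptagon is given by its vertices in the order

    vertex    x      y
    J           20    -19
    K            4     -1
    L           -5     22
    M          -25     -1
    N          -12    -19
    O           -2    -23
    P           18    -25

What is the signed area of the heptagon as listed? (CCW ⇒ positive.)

1008.5

Σ = (56) + (83) + (555) + (463) + (238) + (464) + (158) = 2017
Signed area = Σ/2 = 1008.5 (positive ⇒ counter-clockwise traversal).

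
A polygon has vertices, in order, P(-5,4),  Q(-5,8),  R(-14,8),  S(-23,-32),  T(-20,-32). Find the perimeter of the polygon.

96

|PQ| = √((0)² + (4)²) = √16 = 4
|QR| = √((-9)² + (0)²) = √81 = 9
|RS| = √((-9)² + (-40)²) = √1681 = 41
|ST| = √((3)² + (0)²) = √9 = 3
|TP| = √((15)² + (36)²) = √1521 = 39
Perimeter = 4 + 9 + 41 + 3 + 39 = 96.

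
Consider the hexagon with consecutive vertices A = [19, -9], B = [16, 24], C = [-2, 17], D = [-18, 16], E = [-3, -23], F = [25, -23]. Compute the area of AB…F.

Σ = (600) + (320) + (274) + (462) + (644) + (212) = 2512
Area = |Σ|/2 = 1256.

1256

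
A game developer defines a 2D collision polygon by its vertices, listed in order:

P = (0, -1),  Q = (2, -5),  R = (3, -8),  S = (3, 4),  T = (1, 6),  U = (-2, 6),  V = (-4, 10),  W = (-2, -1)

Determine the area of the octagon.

Apply the shoelace formula: 2A = Σ (x_i·y_{i+1} − x_{i+1}·y_i), indices taken mod 8.
Cross-terms: 2, -1, 36, 14, 18, 4, 24, 2  ⇒  Σ = 99
Area = |Σ|/2 = 49.5.

49.5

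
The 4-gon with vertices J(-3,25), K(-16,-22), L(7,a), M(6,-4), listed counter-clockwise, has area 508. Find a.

The doubled signed area Σ (x_i y_{i+1} − x_{i+1} y_i) is linear in a.
With a=0 it equals 730; the coefficient of a is -22 (from the two edges through L).
So -22·a + 730 = 2·508 = 1016 ⇒ a = -13.

-13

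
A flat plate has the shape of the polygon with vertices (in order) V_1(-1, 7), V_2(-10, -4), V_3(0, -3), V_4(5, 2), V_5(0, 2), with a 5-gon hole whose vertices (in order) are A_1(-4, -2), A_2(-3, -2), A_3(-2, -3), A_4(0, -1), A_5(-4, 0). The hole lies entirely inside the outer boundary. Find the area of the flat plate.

59

Outer boundary:
Apply the surveyor's formula: 2A = Σ (x_i·y_{i+1} − x_{i+1}·y_i), indices taken mod 5.
Σ = (74) + (30) + (15) + (10) + (2) = 131
Area = |Σ|/2 = 65.5.
Hole:
Apply the shoelace formula: 2A = Σ (x_i·y_{i+1} − x_{i+1}·y_i), indices taken mod 5.
Cross-terms: 2, 5, 2, -4, 8  ⇒  Σ = 13
Area = |Σ|/2 = 6.5.
Net area = 65.5 − 6.5 = 59.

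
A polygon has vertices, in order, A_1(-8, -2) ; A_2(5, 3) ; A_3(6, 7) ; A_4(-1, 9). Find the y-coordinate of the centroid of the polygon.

275/69

Apply the surveyor's formula. First the cross-terms c_i = x_i·y_{i+1} − x_{i+1}·y_i:
  -14, 17, 61, 74  ⇒  2A = 138, A = 69.
Then Σ (y_i + y_{i+1})·c_i = 1650, so ȳ = 1650 / (6·69) = 275/69.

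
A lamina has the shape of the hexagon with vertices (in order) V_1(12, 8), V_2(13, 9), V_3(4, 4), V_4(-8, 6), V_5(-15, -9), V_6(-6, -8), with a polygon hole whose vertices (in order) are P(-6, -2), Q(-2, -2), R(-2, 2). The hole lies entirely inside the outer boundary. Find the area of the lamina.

Outer boundary:
Cross-terms: 4, 16, 56, 162, 66, 48  ⇒  Σ = 352
Area = |Σ|/2 = 176.
Hole:
Σ = (8) + (-8) + (16) = 16
Area = |Σ|/2 = 8.
Net area = 176 − 8 = 168.

168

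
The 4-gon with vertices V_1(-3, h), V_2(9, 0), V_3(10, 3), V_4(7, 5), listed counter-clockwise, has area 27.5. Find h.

The doubled signed area Σ (x_i y_{i+1} − x_{i+1} y_i) is linear in h.
With h=0 it equals 71; the coefficient of h is -2 (from the two edges through V_1).
So -2·h + 71 = 2·27.5 = 55 ⇒ h = 8.

8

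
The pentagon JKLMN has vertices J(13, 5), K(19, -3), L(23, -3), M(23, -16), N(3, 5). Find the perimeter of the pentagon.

66

|JK| = √((6)² + (-8)²) = √100 = 10
|KL| = √((4)² + (0)²) = √16 = 4
|LM| = √((0)² + (-13)²) = √169 = 13
|MN| = √((-20)² + (21)²) = √841 = 29
|NJ| = √((10)² + (0)²) = √100 = 10
Perimeter = 10 + 4 + 13 + 29 + 10 = 66.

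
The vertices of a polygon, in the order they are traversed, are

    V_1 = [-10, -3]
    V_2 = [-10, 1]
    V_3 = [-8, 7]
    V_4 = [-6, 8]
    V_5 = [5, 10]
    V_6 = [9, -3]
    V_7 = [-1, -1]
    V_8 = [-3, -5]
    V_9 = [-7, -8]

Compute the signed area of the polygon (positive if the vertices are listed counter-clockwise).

-204.5

Apply the shoelace formula: 2A = Σ (x_i·y_{i+1} − x_{i+1}·y_i), indices taken mod 9.
Σ = (-40) + (-62) + (-22) + (-100) + (-105) + (-12) + (2) + (-11) + (-59) = -409
Signed area = Σ/2 = -204.5 (negative ⇒ clockwise traversal).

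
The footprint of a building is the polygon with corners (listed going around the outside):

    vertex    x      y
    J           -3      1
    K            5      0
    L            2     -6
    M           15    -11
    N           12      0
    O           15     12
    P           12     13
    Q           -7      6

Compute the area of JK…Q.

267

Apply the surveyor's formula: 2A = Σ (x_i·y_{i+1} − x_{i+1}·y_i), indices taken mod 8.
J→K: (-3)(0) − (5)(1) = -5
K→L: (5)(-6) − (2)(0) = -30
L→M: (2)(-11) − (15)(-6) = 68
M→N: (15)(0) − (12)(-11) = 132
N→O: (12)(12) − (15)(0) = 144
O→P: (15)(13) − (12)(12) = 51
P→Q: (12)(6) − (-7)(13) = 163
Q→J: (-7)(1) − (-3)(6) = 11
Σ = 534
Area = |Σ|/2 = 267.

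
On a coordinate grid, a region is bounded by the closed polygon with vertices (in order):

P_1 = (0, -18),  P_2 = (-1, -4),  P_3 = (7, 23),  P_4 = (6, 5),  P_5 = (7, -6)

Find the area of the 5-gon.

156.5

Apply the shoelace formula: 2A = Σ (x_i·y_{i+1} − x_{i+1}·y_i), indices taken mod 5.
Cross-terms: -18, 5, -103, -71, -126  ⇒  Σ = -313
Area = |Σ|/2 = 156.5.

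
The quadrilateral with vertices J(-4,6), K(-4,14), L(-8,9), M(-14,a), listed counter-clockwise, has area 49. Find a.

Write out the shoelace sum; only the two edges meeting at M involve a:
2·Area = [((-8)·a − (-14)·9) + ((-14)·6 − (-4)·a)] + 44
       = -4·a + 86 = 98
⇒ a = -3.

-3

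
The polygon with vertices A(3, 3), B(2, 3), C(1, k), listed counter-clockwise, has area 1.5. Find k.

The doubled signed area Σ (x_i y_{i+1} − x_{i+1} y_i) is linear in k.
With k=0 it equals 3; the coefficient of k is -1 (from the two edges through C).
So -1·k + 3 = 2·1.5 = 3 ⇒ k = 0.

0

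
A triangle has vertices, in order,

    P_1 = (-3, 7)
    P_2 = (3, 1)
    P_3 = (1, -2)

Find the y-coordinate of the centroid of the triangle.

Apply Gauss's area formula. First the cross-terms c_i = x_i·y_{i+1} − x_{i+1}·y_i:
  -24, -7, 1  ⇒  2A = -30, A = -15.
Then Σ (y_i + y_{i+1})·c_i = -180, so ȳ = -180 / (6·(-15)) = 2.

2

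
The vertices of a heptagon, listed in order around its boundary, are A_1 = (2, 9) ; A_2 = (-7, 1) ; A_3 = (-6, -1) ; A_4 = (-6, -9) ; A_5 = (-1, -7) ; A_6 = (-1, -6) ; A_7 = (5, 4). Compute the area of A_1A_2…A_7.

A_1→A_2: (2)(1) − (-7)(9) = 65
A_2→A_3: (-7)(-1) − (-6)(1) = 13
A_3→A_4: (-6)(-9) − (-6)(-1) = 48
A_4→A_5: (-6)(-7) − (-1)(-9) = 33
A_5→A_6: (-1)(-6) − (-1)(-7) = -1
A_6→A_7: (-1)(4) − (5)(-6) = 26
A_7→A_1: (5)(9) − (2)(4) = 37
Σ = 221
Area = |Σ|/2 = 110.5.

110.5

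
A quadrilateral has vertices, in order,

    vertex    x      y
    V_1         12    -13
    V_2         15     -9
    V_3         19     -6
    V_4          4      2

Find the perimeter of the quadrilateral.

44

|V_1V_2| = √((3)² + (4)²) = √25 = 5
|V_2V_3| = √((4)² + (3)²) = √25 = 5
|V_3V_4| = √((-15)² + (8)²) = √289 = 17
|V_4V_1| = √((8)² + (-15)²) = √289 = 17
Perimeter = 5 + 5 + 17 + 17 = 44.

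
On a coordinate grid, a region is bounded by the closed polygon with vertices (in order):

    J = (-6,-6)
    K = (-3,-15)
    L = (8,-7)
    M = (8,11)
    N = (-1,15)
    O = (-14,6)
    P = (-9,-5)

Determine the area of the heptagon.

Σ = (72) + (141) + (144) + (131) + (204) + (124) + (24) = 840
Area = |Σ|/2 = 420.

420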